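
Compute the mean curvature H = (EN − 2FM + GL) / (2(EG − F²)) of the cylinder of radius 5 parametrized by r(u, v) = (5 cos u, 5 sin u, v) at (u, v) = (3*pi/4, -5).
H = -1/10

With E = 25, F = 0, G = 1, L = -5, M = 0, N = 0, assemble
  H = (EN − 2FM + GL) / (2(EG − F²)) = -1/10.
At (u, v) = (3*pi/4, -5): H = -1/10.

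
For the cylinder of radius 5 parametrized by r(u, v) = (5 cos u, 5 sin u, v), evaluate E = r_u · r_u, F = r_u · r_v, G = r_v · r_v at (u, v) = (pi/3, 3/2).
E = 25;  F = 0;  G = 1

Partials: r_u = (-5*sin(u), 5*cos(u), 0), r_v = (0, 0, 1). As functions of (u, v):
  E = r_u · r_u = 25,
  F = r_u · r_v = 0,
  G = r_v · r_v = 1.
Evaluating at (u, v) = (pi/3, 3/2): E = 25, F = 0, G = 1.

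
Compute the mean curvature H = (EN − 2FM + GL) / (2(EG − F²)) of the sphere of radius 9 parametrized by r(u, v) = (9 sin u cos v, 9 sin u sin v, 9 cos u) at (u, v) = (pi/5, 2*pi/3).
H = -1/9

With E = 81, F = 0, G = 81*sin(u)^2, L = -9*sin(u)/Abs(sin(u)), M = 0, N = -9*sin(u)^3/Abs(sin(u)), assemble
  H = (EN − 2FM + GL) / (2(EG − F²)) = -sin(u)/(9*Abs(sin(u))).
At (u, v) = (pi/5, 2*pi/3): H = -1/9.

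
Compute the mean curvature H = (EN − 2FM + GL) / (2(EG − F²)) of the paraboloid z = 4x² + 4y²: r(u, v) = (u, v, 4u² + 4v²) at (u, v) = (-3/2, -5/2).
H = 2184*sqrt(545)/297025

With E = 64*u^2 + 1, F = 64*u*v, G = 64*v^2 + 1, L = 8/sqrt(64*u^2 + 64*v^2 + 1), M = 0, N = 8/sqrt(64*u^2 + 64*v^2 + 1), assemble
  H = (EN − 2FM + GL) / (2(EG − F²)) = 8*(32*u^2 + 32*v^2 + 1)/(64*u^2 + 64*v^2 + 1)^(3/2).
At (u, v) = (-3/2, -5/2): H = 2184*sqrt(545)/297025.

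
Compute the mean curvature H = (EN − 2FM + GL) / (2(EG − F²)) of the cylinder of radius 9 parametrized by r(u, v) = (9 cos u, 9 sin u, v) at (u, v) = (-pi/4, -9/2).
H = -1/18

With E = 81, F = 0, G = 1, L = -9, M = 0, N = 0, assemble
  H = (EN − 2FM + GL) / (2(EG − F²)) = -1/18.
At (u, v) = (-pi/4, -9/2): H = -1/18.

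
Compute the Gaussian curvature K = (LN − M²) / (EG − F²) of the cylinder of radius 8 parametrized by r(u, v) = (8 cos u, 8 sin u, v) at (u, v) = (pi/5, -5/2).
K = 0

Coefficients of the first fundamental form: E = 64, F = 0, G = 1.
Coefficients of the second fundamental form: L = -8, M = 0, N = 0.
Assemble K = (LN − M²)/(EG − F²) = 0. At (u, v) = (pi/5, -5/2): K = 0.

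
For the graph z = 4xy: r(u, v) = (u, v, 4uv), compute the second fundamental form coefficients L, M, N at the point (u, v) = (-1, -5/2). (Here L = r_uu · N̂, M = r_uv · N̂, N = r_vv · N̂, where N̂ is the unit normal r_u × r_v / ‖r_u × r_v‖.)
L = 0;  M = 4*sqrt(13)/39;  N = 0

Compute the unit normal N̂(u, v) = (-4*v/sqrt(16*u^2 + 16*v^2 + 1), -4*u/sqrt(16*u^2 + 16*v^2 + 1), 1/sqrt(16*u^2 + 16*v^2 + 1)), and the second partials r_uu, r_uv, r_vv. Take dot products:
  L(u, v) = r_uu · N̂ = 0,
  M(u, v) = r_uv · N̂ = 4/sqrt(16*u^2 + 16*v^2 + 1),
  N(u, v) = r_vv · N̂ = 0.
Evaluating at (u, v) = (-1, -5/2):
  L = 0, M = 4*sqrt(13)/39, N = 0.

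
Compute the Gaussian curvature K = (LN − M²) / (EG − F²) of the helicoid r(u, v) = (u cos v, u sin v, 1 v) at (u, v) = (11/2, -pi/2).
K = -16/15625

Coefficients of the first fundamental form: E = 1, F = 0, G = u^2 + 1.
Coefficients of the second fundamental form: L = 0, M = -1/sqrt(u^2 + 1), N = 0.
Assemble K = (LN − M²)/(EG − F²) = -1/(u^2 + 1)^2. At (u, v) = (11/2, -pi/2): K = -16/15625.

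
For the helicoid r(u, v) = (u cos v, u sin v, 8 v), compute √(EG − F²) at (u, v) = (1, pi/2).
√(EG − F²)|_{(1, pi/2)} = sqrt(65)

E = 1, F = 0, G = u^2 + 64; EG − F² = u^2 + 64; √(EG − F²) = sqrt(u^2 + 64). At the given point: sqrt(65).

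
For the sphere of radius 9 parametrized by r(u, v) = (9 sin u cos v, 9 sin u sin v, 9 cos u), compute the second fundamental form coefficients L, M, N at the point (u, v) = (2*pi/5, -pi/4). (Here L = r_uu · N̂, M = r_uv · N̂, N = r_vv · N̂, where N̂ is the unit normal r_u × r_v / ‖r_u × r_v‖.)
L = -9;  M = 0;  N = -45/8 - 9*sqrt(5)/8

Compute the unit normal N̂(u, v) = (sin(u)^2*cos(v)/Abs(sin(u)), sin(u)^2*sin(v)/Abs(sin(u)), sin(2*u)/(2*Abs(sin(u)))), and the second partials r_uu, r_uv, r_vv. Take dot products:
  L(u, v) = r_uu · N̂ = -9*sin(u)/Abs(sin(u)),
  M(u, v) = r_uv · N̂ = 0,
  N(u, v) = r_vv · N̂ = -9*sin(u)^3/Abs(sin(u)).
Evaluating at (u, v) = (2*pi/5, -pi/4):
  L = -9, M = 0, N = -45/8 - 9*sqrt(5)/8.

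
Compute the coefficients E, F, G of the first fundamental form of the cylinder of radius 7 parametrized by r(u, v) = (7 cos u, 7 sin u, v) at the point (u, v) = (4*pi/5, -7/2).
E = 49;  F = 0;  G = 1

Partials: r_u = (-7*sin(u), 7*cos(u), 0), r_v = (0, 0, 1). As functions of (u, v):
  E = r_u · r_u = 49,
  F = r_u · r_v = 0,
  G = r_v · r_v = 1.
Evaluating at (u, v) = (4*pi/5, -7/2): E = 49, F = 0, G = 1.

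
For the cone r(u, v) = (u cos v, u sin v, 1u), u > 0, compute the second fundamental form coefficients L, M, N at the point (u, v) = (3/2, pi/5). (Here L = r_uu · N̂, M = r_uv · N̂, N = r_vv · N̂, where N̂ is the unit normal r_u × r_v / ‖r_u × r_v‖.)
L = 0;  M = 0;  N = 3*sqrt(2)/4

Compute the unit normal N̂(u, v) = (-sqrt(2)*u*cos(v)/(2*Abs(u)), -sqrt(2)*u*sin(v)/(2*Abs(u)), sqrt(2)*u/(2*Abs(u))), and the second partials r_uu, r_uv, r_vv. Take dot products:
  L(u, v) = r_uu · N̂ = 0,
  M(u, v) = r_uv · N̂ = 0,
  N(u, v) = r_vv · N̂ = sqrt(2)*u^2/(2*Abs(u)).
Evaluating at (u, v) = (3/2, pi/5):
  L = 0, M = 0, N = 3*sqrt(2)/4.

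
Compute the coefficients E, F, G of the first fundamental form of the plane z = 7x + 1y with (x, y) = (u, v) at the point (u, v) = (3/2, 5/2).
E = 50;  F = 7;  G = 2

Partials: r_u = (1, 0, 7), r_v = (0, 1, 1). As functions of (u, v):
  E = r_u · r_u = 50,
  F = r_u · r_v = 7,
  G = r_v · r_v = 2.
Evaluating at (u, v) = (3/2, 5/2): E = 50, F = 7, G = 2.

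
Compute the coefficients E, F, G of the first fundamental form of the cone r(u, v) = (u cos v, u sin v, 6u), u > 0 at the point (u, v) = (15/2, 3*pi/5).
E = 37;  F = 0;  G = 225/4

Partials: r_u = (cos(v), sin(v), 6), r_v = (-u*sin(v), u*cos(v), 0). As functions of (u, v):
  E = r_u · r_u = 37,
  F = r_u · r_v = 0,
  G = r_v · r_v = u^2.
Evaluating at (u, v) = (15/2, 3*pi/5): E = 37, F = 0, G = 225/4.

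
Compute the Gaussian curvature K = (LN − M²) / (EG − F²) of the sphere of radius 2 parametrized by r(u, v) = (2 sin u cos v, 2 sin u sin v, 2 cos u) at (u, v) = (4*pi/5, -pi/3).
K = 1/4

Coefficients of the first fundamental form: E = 4, F = 0, G = 4*sin(u)^2.
Coefficients of the second fundamental form: L = -2*sin(u)/Abs(sin(u)), M = 0, N = -2*sin(u)^3/Abs(sin(u)).
Assemble K = (LN − M²)/(EG − F²) = 1/4. At (u, v) = (4*pi/5, -pi/3): K = 1/4.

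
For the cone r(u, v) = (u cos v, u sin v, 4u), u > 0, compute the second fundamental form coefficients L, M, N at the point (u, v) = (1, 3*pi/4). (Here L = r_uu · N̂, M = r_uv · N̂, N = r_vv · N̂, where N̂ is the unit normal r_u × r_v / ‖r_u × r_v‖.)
L = 0;  M = 0;  N = 4*sqrt(17)/17

Compute the unit normal N̂(u, v) = (-4*sqrt(17)*u*cos(v)/(17*Abs(u)), -4*sqrt(17)*u*sin(v)/(17*Abs(u)), sqrt(17)*u/(17*Abs(u))), and the second partials r_uu, r_uv, r_vv. Take dot products:
  L(u, v) = r_uu · N̂ = 0,
  M(u, v) = r_uv · N̂ = 0,
  N(u, v) = r_vv · N̂ = 4*sqrt(17)*u^2/(17*Abs(u)).
Evaluating at (u, v) = (1, 3*pi/4):
  L = 0, M = 0, N = 4*sqrt(17)/17.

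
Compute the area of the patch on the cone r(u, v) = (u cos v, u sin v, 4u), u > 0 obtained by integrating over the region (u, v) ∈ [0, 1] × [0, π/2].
Area = sqrt(17)*pi/4

Area = ∫∫ √(EG − F²) du dv with √(EG − F²) = sqrt(17)*Abs(u). Integrating over [0, 1] × [0, π/2] gives sqrt(17)*pi/4.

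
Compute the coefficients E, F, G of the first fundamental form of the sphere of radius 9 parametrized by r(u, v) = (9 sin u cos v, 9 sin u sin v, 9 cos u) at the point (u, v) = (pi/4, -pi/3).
E = 81;  F = 0;  G = 81/2

Partials: r_u = (9*cos(u)*cos(v), 9*sin(v)*cos(u), -9*sin(u)), r_v = (-9*sin(u)*sin(v), 9*sin(u)*cos(v), 0). As functions of (u, v):
  E = r_u · r_u = 81,
  F = r_u · r_v = 0,
  G = r_v · r_v = 81*sin(u)^2.
Evaluating at (u, v) = (pi/4, -pi/3): E = 81, F = 0, G = 81/2.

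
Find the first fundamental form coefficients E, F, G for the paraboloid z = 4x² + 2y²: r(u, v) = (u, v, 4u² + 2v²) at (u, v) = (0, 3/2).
E = 1;  F = 0;  G = 37

Partials: r_u = (1, 0, 8*u), r_v = (0, 1, 4*v). As functions of (u, v):
  E = r_u · r_u = 64*u^2 + 1,
  F = r_u · r_v = 32*u*v,
  G = r_v · r_v = 16*v^2 + 1.
Evaluating at (u, v) = (0, 3/2): E = 1, F = 0, G = 37.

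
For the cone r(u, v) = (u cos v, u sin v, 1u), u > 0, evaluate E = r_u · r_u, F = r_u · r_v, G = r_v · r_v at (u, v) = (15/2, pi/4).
E = 2;  F = 0;  G = 225/4

Partials: r_u = (cos(v), sin(v), 1), r_v = (-u*sin(v), u*cos(v), 0). As functions of (u, v):
  E = r_u · r_u = 2,
  F = r_u · r_v = 0,
  G = r_v · r_v = u^2.
Evaluating at (u, v) = (15/2, pi/4): E = 2, F = 0, G = 225/4.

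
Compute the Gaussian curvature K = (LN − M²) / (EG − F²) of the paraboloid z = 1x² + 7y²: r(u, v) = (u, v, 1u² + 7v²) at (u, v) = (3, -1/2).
K = 7/1849

Coefficients of the first fundamental form: E = 4*u^2 + 1, F = 28*u*v, G = 196*v^2 + 1.
Coefficients of the second fundamental form: L = 2/sqrt(4*u^2 + 196*v^2 + 1), M = 0, N = 14/sqrt(4*u^2 + 196*v^2 + 1).
Assemble K = (LN − M²)/(EG − F²) = 28/(16*u^4 + 1568*u^2*v^2 + 8*u^2 + 38416*v^4 + 392*v^2 + 1). At (u, v) = (3, -1/2): K = 7/1849.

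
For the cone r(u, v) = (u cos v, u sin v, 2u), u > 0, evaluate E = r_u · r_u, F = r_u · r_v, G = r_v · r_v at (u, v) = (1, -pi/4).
E = 5;  F = 0;  G = 1

Partials: r_u = (cos(v), sin(v), 2), r_v = (-u*sin(v), u*cos(v), 0). As functions of (u, v):
  E = r_u · r_u = 5,
  F = r_u · r_v = 0,
  G = r_v · r_v = u^2.
Evaluating at (u, v) = (1, -pi/4): E = 5, F = 0, G = 1.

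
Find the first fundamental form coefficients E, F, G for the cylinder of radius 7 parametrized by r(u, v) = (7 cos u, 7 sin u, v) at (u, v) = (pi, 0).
E = 49;  F = 0;  G = 1

Partials: r_u = (-7*sin(u), 7*cos(u), 0), r_v = (0, 0, 1). As functions of (u, v):
  E = r_u · r_u = 49,
  F = r_u · r_v = 0,
  G = r_v · r_v = 1.
Evaluating at (u, v) = (pi, 0): E = 49, F = 0, G = 1.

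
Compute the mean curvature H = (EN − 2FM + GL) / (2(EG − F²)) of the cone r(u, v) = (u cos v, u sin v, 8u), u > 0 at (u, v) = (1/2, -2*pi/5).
H = 8*sqrt(65)/65

With E = 65, F = 0, G = u^2, L = 0, M = 0, N = 8*sqrt(65)*u^2/(65*Abs(u)), assemble
  H = (EN − 2FM + GL) / (2(EG − F²)) = 4*sqrt(65)/(65*Abs(u)).
At (u, v) = (1/2, -2*pi/5): H = 8*sqrt(65)/65.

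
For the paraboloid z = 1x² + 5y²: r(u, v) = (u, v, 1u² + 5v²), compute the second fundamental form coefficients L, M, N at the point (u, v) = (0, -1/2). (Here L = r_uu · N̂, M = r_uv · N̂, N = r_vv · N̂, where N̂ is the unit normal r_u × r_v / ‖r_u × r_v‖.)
L = sqrt(26)/13;  M = 0;  N = 5*sqrt(26)/13

Compute the unit normal N̂(u, v) = (-2*u/sqrt(4*u^2 + 100*v^2 + 1), -10*v/sqrt(4*u^2 + 100*v^2 + 1), 1/sqrt(4*u^2 + 100*v^2 + 1)), and the second partials r_uu, r_uv, r_vv. Take dot products:
  L(u, v) = r_uu · N̂ = 2/sqrt(4*u^2 + 100*v^2 + 1),
  M(u, v) = r_uv · N̂ = 0,
  N(u, v) = r_vv · N̂ = 10/sqrt(4*u^2 + 100*v^2 + 1).
Evaluating at (u, v) = (0, -1/2):
  L = sqrt(26)/13, M = 0, N = 5*sqrt(26)/13.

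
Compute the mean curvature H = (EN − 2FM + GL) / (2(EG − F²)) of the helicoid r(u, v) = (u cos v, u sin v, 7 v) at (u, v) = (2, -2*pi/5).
H = 0

With E = 1, F = 0, G = u^2 + 49, L = 0, M = -7/sqrt(u^2 + 49), N = 0, assemble
  H = (EN − 2FM + GL) / (2(EG − F²)) = 0.
At (u, v) = (2, -2*pi/5): H = 0.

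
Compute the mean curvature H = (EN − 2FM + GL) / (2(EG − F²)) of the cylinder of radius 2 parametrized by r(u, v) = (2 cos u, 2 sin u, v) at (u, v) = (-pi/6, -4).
H = -1/4

With E = 4, F = 0, G = 1, L = -2, M = 0, N = 0, assemble
  H = (EN − 2FM + GL) / (2(EG − F²)) = -1/4.
At (u, v) = (-pi/6, -4): H = -1/4.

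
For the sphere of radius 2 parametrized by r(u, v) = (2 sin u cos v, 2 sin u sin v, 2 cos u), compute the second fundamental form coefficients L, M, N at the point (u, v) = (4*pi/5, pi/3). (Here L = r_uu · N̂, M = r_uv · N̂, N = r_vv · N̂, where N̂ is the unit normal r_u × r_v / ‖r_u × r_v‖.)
L = -2;  M = 0;  N = -5/4 + sqrt(5)/4

Compute the unit normal N̂(u, v) = (sin(u)^2*cos(v)/Abs(sin(u)), sin(u)^2*sin(v)/Abs(sin(u)), sin(2*u)/(2*Abs(sin(u)))), and the second partials r_uu, r_uv, r_vv. Take dot products:
  L(u, v) = r_uu · N̂ = -2*sin(u)/Abs(sin(u)),
  M(u, v) = r_uv · N̂ = 0,
  N(u, v) = r_vv · N̂ = -2*sin(u)^3/Abs(sin(u)).
Evaluating at (u, v) = (4*pi/5, pi/3):
  L = -2, M = 0, N = -5/4 + sqrt(5)/4.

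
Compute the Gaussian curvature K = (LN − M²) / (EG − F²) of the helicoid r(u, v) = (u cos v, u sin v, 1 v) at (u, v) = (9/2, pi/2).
K = -16/7225

Coefficients of the first fundamental form: E = 1, F = 0, G = u^2 + 1.
Coefficients of the second fundamental form: L = 0, M = -1/sqrt(u^2 + 1), N = 0.
Assemble K = (LN − M²)/(EG − F²) = -1/(u^2 + 1)^2. At (u, v) = (9/2, pi/2): K = -16/7225.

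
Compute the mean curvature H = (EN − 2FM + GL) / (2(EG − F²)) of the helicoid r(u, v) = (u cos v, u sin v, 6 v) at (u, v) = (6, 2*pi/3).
H = 0

With E = 1, F = 0, G = u^2 + 36, L = 0, M = -6/sqrt(u^2 + 36), N = 0, assemble
  H = (EN − 2FM + GL) / (2(EG − F²)) = 0.
At (u, v) = (6, 2*pi/3): H = 0.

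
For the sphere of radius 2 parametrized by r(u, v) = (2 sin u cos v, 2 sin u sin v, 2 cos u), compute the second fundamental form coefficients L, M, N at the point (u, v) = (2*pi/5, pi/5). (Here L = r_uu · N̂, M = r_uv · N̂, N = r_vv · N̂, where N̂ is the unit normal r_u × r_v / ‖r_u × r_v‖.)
L = -2;  M = 0;  N = -5/4 - sqrt(5)/4

Compute the unit normal N̂(u, v) = (sin(u)^2*cos(v)/Abs(sin(u)), sin(u)^2*sin(v)/Abs(sin(u)), sin(2*u)/(2*Abs(sin(u)))), and the second partials r_uu, r_uv, r_vv. Take dot products:
  L(u, v) = r_uu · N̂ = -2*sin(u)/Abs(sin(u)),
  M(u, v) = r_uv · N̂ = 0,
  N(u, v) = r_vv · N̂ = -2*sin(u)^3/Abs(sin(u)).
Evaluating at (u, v) = (2*pi/5, pi/5):
  L = -2, M = 0, N = -5/4 - sqrt(5)/4.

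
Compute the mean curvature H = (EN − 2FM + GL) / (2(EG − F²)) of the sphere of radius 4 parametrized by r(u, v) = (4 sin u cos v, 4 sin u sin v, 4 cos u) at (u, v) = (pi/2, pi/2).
H = -1/4

With E = 16, F = 0, G = 16*sin(u)^2, L = -4*sin(u)/Abs(sin(u)), M = 0, N = -4*sin(u)^3/Abs(sin(u)), assemble
  H = (EN − 2FM + GL) / (2(EG − F²)) = -sin(u)/(4*Abs(sin(u))).
At (u, v) = (pi/2, pi/2): H = -1/4.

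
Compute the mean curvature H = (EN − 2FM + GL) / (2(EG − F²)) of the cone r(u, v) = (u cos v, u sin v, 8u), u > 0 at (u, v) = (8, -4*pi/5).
H = sqrt(65)/130

With E = 65, F = 0, G = u^2, L = 0, M = 0, N = 8*sqrt(65)*u^2/(65*Abs(u)), assemble
  H = (EN − 2FM + GL) / (2(EG − F²)) = 4*sqrt(65)/(65*Abs(u)).
At (u, v) = (8, -4*pi/5): H = sqrt(65)/130.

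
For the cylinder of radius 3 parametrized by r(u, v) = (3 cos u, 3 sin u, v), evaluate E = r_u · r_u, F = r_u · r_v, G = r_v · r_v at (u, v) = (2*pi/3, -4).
E = 9;  F = 0;  G = 1

Partials: r_u = (-3*sin(u), 3*cos(u), 0), r_v = (0, 0, 1). As functions of (u, v):
  E = r_u · r_u = 9,
  F = r_u · r_v = 0,
  G = r_v · r_v = 1.
Evaluating at (u, v) = (2*pi/3, -4): E = 9, F = 0, G = 1.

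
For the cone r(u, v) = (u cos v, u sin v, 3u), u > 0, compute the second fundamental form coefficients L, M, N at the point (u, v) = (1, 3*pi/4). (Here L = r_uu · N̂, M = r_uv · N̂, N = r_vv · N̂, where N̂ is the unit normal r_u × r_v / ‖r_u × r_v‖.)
L = 0;  M = 0;  N = 3*sqrt(10)/10

Compute the unit normal N̂(u, v) = (-3*sqrt(10)*u*cos(v)/(10*Abs(u)), -3*sqrt(10)*u*sin(v)/(10*Abs(u)), sqrt(10)*u/(10*Abs(u))), and the second partials r_uu, r_uv, r_vv. Take dot products:
  L(u, v) = r_uu · N̂ = 0,
  M(u, v) = r_uv · N̂ = 0,
  N(u, v) = r_vv · N̂ = 3*sqrt(10)*u^2/(10*Abs(u)).
Evaluating at (u, v) = (1, 3*pi/4):
  L = 0, M = 0, N = 3*sqrt(10)/10.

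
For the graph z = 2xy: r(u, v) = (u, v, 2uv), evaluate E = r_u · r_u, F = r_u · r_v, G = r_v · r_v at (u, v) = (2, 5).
E = 101;  F = 40;  G = 17

Partials: r_u = (1, 0, 2*v), r_v = (0, 1, 2*u). As functions of (u, v):
  E = r_u · r_u = 4*v^2 + 1,
  F = r_u · r_v = 4*u*v,
  G = r_v · r_v = 4*u^2 + 1.
Evaluating at (u, v) = (2, 5): E = 101, F = 40, G = 17.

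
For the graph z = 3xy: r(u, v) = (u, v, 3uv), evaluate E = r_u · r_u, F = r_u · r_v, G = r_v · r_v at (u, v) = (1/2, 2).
E = 37;  F = 9;  G = 13/4

Partials: r_u = (1, 0, 3*v), r_v = (0, 1, 3*u). As functions of (u, v):
  E = r_u · r_u = 9*v^2 + 1,
  F = r_u · r_v = 9*u*v,
  G = r_v · r_v = 9*u^2 + 1.
Evaluating at (u, v) = (1/2, 2): E = 37, F = 9, G = 13/4.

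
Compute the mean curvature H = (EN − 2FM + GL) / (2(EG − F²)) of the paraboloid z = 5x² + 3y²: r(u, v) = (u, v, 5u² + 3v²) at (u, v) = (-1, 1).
H = 488*sqrt(137)/18769

With E = 100*u^2 + 1, F = 60*u*v, G = 36*v^2 + 1, L = 10/sqrt(100*u^2 + 36*v^2 + 1), M = 0, N = 6/sqrt(100*u^2 + 36*v^2 + 1), assemble
  H = (EN − 2FM + GL) / (2(EG − F²)) = 4*(75*u^2 + 45*v^2 + 2)/(100*u^2 + 36*v^2 + 1)^(3/2).
At (u, v) = (-1, 1): H = 488*sqrt(137)/18769.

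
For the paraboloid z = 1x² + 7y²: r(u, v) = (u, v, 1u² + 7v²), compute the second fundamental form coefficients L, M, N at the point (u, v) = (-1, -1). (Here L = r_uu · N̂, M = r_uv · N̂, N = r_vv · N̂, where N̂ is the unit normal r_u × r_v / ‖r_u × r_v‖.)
L = 2*sqrt(201)/201;  M = 0;  N = 14*sqrt(201)/201

Compute the unit normal N̂(u, v) = (-2*u/sqrt(4*u^2 + 196*v^2 + 1), -14*v/sqrt(4*u^2 + 196*v^2 + 1), 1/sqrt(4*u^2 + 196*v^2 + 1)), and the second partials r_uu, r_uv, r_vv. Take dot products:
  L(u, v) = r_uu · N̂ = 2/sqrt(4*u^2 + 196*v^2 + 1),
  M(u, v) = r_uv · N̂ = 0,
  N(u, v) = r_vv · N̂ = 14/sqrt(4*u^2 + 196*v^2 + 1).
Evaluating at (u, v) = (-1, -1):
  L = 2*sqrt(201)/201, M = 0, N = 14*sqrt(201)/201.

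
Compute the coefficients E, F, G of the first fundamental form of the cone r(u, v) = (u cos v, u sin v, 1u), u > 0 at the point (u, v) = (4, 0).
E = 2;  F = 0;  G = 16

Partials: r_u = (cos(v), sin(v), 1), r_v = (-u*sin(v), u*cos(v), 0). As functions of (u, v):
  E = r_u · r_u = 2,
  F = r_u · r_v = 0,
  G = r_v · r_v = u^2.
Evaluating at (u, v) = (4, 0): E = 2, F = 0, G = 16.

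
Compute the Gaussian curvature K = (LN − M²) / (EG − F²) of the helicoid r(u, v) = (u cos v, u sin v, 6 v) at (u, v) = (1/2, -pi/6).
K = -576/21025

Coefficients of the first fundamental form: E = 1, F = 0, G = u^2 + 36.
Coefficients of the second fundamental form: L = 0, M = -6/sqrt(u^2 + 36), N = 0.
Assemble K = (LN − M²)/(EG − F²) = -36/(u^2 + 36)^2. At (u, v) = (1/2, -pi/6): K = -576/21025.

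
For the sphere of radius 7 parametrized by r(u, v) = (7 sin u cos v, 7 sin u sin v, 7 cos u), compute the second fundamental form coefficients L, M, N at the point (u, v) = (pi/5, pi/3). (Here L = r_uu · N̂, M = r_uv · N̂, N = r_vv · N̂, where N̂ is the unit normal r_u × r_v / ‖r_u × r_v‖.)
L = -7;  M = 0;  N = -35/8 + 7*sqrt(5)/8

Compute the unit normal N̂(u, v) = (sin(u)^2*cos(v)/Abs(sin(u)), sin(u)^2*sin(v)/Abs(sin(u)), sin(2*u)/(2*Abs(sin(u)))), and the second partials r_uu, r_uv, r_vv. Take dot products:
  L(u, v) = r_uu · N̂ = -7*sin(u)/Abs(sin(u)),
  M(u, v) = r_uv · N̂ = 0,
  N(u, v) = r_vv · N̂ = -7*sin(u)^3/Abs(sin(u)).
Evaluating at (u, v) = (pi/5, pi/3):
  L = -7, M = 0, N = -35/8 + 7*sqrt(5)/8.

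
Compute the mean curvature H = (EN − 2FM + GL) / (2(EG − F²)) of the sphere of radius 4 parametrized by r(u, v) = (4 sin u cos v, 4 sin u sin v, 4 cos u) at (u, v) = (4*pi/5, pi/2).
H = -1/4

With E = 16, F = 0, G = 16*sin(u)^2, L = -4*sin(u)/Abs(sin(u)), M = 0, N = -4*sin(u)^3/Abs(sin(u)), assemble
  H = (EN − 2FM + GL) / (2(EG − F²)) = -sin(u)/(4*Abs(sin(u))).
At (u, v) = (4*pi/5, pi/2): H = -1/4.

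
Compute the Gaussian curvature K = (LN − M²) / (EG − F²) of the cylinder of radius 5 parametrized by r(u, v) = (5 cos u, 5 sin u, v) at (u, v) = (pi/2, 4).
K = 0

Coefficients of the first fundamental form: E = 25, F = 0, G = 1.
Coefficients of the second fundamental form: L = -5, M = 0, N = 0.
Assemble K = (LN − M²)/(EG − F²) = 0. At (u, v) = (pi/2, 4): K = 0.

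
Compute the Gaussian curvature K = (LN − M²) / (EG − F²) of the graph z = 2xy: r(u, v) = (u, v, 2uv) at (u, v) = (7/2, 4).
K = -1/3249

Coefficients of the first fundamental form: E = 4*v^2 + 1, F = 4*u*v, G = 4*u^2 + 1.
Coefficients of the second fundamental form: L = 0, M = 2/sqrt(4*u^2 + 4*v^2 + 1), N = 0.
Assemble K = (LN − M²)/(EG − F²) = -4/(16*u^4 + 32*u^2*v^2 + 8*u^2 + 16*v^4 + 8*v^2 + 1). At (u, v) = (7/2, 4): K = -1/3249.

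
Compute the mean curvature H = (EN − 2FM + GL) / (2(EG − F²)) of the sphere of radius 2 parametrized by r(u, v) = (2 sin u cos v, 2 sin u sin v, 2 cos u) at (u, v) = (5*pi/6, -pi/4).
H = -1/2

With E = 4, F = 0, G = 4*sin(u)^2, L = -2*sin(u)/Abs(sin(u)), M = 0, N = -2*sin(u)^3/Abs(sin(u)), assemble
  H = (EN − 2FM + GL) / (2(EG − F²)) = -sin(u)/(2*Abs(sin(u))).
At (u, v) = (5*pi/6, -pi/4): H = -1/2.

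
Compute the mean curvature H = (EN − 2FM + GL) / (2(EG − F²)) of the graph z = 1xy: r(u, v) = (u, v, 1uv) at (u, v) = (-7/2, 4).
H = 112*sqrt(13)/4563

With E = v^2 + 1, F = u*v, G = u^2 + 1, L = 0, M = 1/sqrt(u^2 + v^2 + 1), N = 0, assemble
  H = (EN − 2FM + GL) / (2(EG − F²)) = -u*v/(u^2 + v^2 + 1)^(3/2).
At (u, v) = (-7/2, 4): H = 112*sqrt(13)/4563.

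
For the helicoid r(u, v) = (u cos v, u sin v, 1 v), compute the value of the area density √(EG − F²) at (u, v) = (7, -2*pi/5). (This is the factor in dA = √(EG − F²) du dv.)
√(EG − F²)|_{(7, -2*pi/5)} = 5*sqrt(2)

E = 1, F = 0, G = u^2 + 1, so EG − F² = u^2 + 1. Taking the positive square root: √(EG − F²) = sqrt(u^2 + 1). At (u, v) = (7, -2*pi/5): 5*sqrt(2).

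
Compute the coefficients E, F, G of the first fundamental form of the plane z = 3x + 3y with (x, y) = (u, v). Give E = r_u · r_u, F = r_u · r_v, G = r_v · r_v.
E = 10;  F = 9;  G = 10

Compute partials: r_u = (1, 0, 3), r_v = (0, 1, 3). Then
  E = r_u · r_u = 10,
  F = r_u · r_v = 9,
  G = r_v · r_v = 10.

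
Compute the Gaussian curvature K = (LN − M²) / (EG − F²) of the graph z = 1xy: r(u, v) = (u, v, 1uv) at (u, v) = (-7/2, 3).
K = -16/7921

Coefficients of the first fundamental form: E = v^2 + 1, F = u*v, G = u^2 + 1.
Coefficients of the second fundamental form: L = 0, M = 1/sqrt(u^2 + v^2 + 1), N = 0.
Assemble K = (LN − M²)/(EG − F²) = 1/((u^2*v^2 - (u^2 + 1)*(v^2 + 1))*(u^2 + v^2 + 1)). At (u, v) = (-7/2, 3): K = -16/7921.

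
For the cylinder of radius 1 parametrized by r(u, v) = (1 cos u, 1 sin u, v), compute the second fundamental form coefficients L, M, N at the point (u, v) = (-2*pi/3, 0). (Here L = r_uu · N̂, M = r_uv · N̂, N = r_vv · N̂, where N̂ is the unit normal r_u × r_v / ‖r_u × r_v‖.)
L = -1;  M = 0;  N = 0

Compute the unit normal N̂(u, v) = (cos(u), sin(u), 0), and the second partials r_uu, r_uv, r_vv. Take dot products:
  L(u, v) = r_uu · N̂ = -1,
  M(u, v) = r_uv · N̂ = 0,
  N(u, v) = r_vv · N̂ = 0.
Evaluating at (u, v) = (-2*pi/3, 0):
  L = -1, M = 0, N = 0.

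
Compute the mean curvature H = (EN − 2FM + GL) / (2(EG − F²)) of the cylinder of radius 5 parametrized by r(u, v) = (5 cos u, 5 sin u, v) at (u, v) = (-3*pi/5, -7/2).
H = -1/10

With E = 25, F = 0, G = 1, L = -5, M = 0, N = 0, assemble
  H = (EN − 2FM + GL) / (2(EG − F²)) = -1/10.
At (u, v) = (-3*pi/5, -7/2): H = -1/10.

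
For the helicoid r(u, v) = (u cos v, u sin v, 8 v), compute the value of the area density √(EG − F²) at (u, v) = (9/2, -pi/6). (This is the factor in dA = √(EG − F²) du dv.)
√(EG − F²)|_{(9/2, -pi/6)} = sqrt(337)/2

E = 1, F = 0, G = u^2 + 64, so EG − F² = u^2 + 64. Taking the positive square root: √(EG − F²) = sqrt(u^2 + 64). At (u, v) = (9/2, -pi/6): sqrt(337)/2.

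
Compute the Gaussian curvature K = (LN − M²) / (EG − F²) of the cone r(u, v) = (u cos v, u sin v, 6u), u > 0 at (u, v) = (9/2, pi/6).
K = 0

Coefficients of the first fundamental form: E = 37, F = 0, G = u^2.
Coefficients of the second fundamental form: L = 0, M = 0, N = 6*sqrt(37)*u^2/(37*Abs(u)).
Assemble K = (LN − M²)/(EG − F²) = 0. At (u, v) = (9/2, pi/6): K = 0.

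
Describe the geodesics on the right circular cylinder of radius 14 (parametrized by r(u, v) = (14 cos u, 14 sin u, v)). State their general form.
The cylinder is flat (K = 0) and locally isometric to the plane via the development (u, v) ↦ (14 u, v). Geodesics are the pre-images of straight lines: circles (v constant), vertical lines (u constant), and helices (v = c · u + d) for constants c, d.

A right cylinder has E = 14², F = 0, G = 1, so EG − F² = 14², and L = −14, M = N = 0, giving K = (LN − M²)/(EG − F²) = 0 everywhere. A flat surface is locally isometric to the Euclidean plane via the map (u, v) ↦ (14 u, v). Straight lines in the (x̃, ỹ) plane pull back to: (a) horizontal circles (v = const), (b) vertical generators (u = const), and (c) helices (14 u tan θ = v, i.e. v = c · u + d).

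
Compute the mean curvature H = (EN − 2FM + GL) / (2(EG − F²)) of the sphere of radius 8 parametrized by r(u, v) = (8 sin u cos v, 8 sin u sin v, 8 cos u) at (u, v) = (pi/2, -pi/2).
H = -1/8

With E = 64, F = 0, G = 64*sin(u)^2, L = -8*sin(u)/Abs(sin(u)), M = 0, N = -8*sin(u)^3/Abs(sin(u)), assemble
  H = (EN − 2FM + GL) / (2(EG − F²)) = -sin(u)/(8*Abs(sin(u))).
At (u, v) = (pi/2, -pi/2): H = -1/8.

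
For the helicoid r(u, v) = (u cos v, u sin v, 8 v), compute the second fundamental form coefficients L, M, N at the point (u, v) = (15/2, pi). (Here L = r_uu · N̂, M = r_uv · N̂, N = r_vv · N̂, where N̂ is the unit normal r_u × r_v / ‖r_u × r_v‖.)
L = 0;  M = -16*sqrt(481)/481;  N = 0

Compute the unit normal N̂(u, v) = (8*sin(v)/sqrt(u^2 + 64), -8*cos(v)/sqrt(u^2 + 64), u/sqrt(u^2 + 64)), and the second partials r_uu, r_uv, r_vv. Take dot products:
  L(u, v) = r_uu · N̂ = 0,
  M(u, v) = r_uv · N̂ = -8/sqrt(u^2 + 64),
  N(u, v) = r_vv · N̂ = 0.
Evaluating at (u, v) = (15/2, pi):
  L = 0, M = -16*sqrt(481)/481, N = 0.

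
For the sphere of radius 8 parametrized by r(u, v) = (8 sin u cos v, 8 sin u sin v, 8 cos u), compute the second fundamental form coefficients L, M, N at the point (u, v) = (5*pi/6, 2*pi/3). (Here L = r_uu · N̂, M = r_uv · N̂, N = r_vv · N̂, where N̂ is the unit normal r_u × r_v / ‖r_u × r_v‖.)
L = -8;  M = 0;  N = -2

Compute the unit normal N̂(u, v) = (sin(u)^2*cos(v)/Abs(sin(u)), sin(u)^2*sin(v)/Abs(sin(u)), sin(2*u)/(2*Abs(sin(u)))), and the second partials r_uu, r_uv, r_vv. Take dot products:
  L(u, v) = r_uu · N̂ = -8*sin(u)/Abs(sin(u)),
  M(u, v) = r_uv · N̂ = 0,
  N(u, v) = r_vv · N̂ = -8*sin(u)^3/Abs(sin(u)).
Evaluating at (u, v) = (5*pi/6, 2*pi/3):
  L = -8, M = 0, N = -2.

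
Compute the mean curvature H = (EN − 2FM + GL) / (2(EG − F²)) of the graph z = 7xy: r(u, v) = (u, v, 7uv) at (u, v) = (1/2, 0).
H = 0

With E = 49*v^2 + 1, F = 49*u*v, G = 49*u^2 + 1, L = 0, M = 7/sqrt(49*u^2 + 49*v^2 + 1), N = 0, assemble
  H = (EN − 2FM + GL) / (2(EG − F²)) = -343*u*v/(49*u^2 + 49*v^2 + 1)^(3/2).
At (u, v) = (1/2, 0): H = 0.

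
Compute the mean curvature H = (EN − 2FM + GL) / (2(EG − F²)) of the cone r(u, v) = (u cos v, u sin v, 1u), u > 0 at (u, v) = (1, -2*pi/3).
H = sqrt(2)/4

With E = 2, F = 0, G = u^2, L = 0, M = 0, N = sqrt(2)*u^2/(2*Abs(u)), assemble
  H = (EN − 2FM + GL) / (2(EG − F²)) = sqrt(2)/(4*Abs(u)).
At (u, v) = (1, -2*pi/3): H = sqrt(2)/4.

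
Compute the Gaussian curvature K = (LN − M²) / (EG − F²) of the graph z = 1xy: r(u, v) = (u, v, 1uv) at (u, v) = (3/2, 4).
K = -16/5929

Coefficients of the first fundamental form: E = v^2 + 1, F = u*v, G = u^2 + 1.
Coefficients of the second fundamental form: L = 0, M = 1/sqrt(u^2 + v^2 + 1), N = 0.
Assemble K = (LN − M²)/(EG − F²) = 1/((u^2*v^2 - (u^2 + 1)*(v^2 + 1))*(u^2 + v^2 + 1)). At (u, v) = (3/2, 4): K = -16/5929.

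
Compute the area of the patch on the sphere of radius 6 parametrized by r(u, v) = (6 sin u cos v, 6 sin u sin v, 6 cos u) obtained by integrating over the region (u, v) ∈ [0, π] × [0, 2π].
Area = 144*pi

Area = ∫∫ √(EG − F²) du dv with √(EG − F²) = 36*Abs(sin(u)). Integrating over [0, π] × [0, 2π] gives 144*pi.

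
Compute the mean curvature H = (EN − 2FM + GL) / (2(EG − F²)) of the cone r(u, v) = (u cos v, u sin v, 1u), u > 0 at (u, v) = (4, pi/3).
H = sqrt(2)/16

With E = 2, F = 0, G = u^2, L = 0, M = 0, N = sqrt(2)*u^2/(2*Abs(u)), assemble
  H = (EN − 2FM + GL) / (2(EG − F²)) = sqrt(2)/(4*Abs(u)).
At (u, v) = (4, pi/3): H = sqrt(2)/16.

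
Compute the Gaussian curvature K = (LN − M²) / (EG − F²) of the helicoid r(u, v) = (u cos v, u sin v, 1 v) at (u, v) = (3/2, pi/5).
K = -16/169

Coefficients of the first fundamental form: E = 1, F = 0, G = u^2 + 1.
Coefficients of the second fundamental form: L = 0, M = -1/sqrt(u^2 + 1), N = 0.
Assemble K = (LN − M²)/(EG − F²) = -1/(u^2 + 1)^2. At (u, v) = (3/2, pi/5): K = -16/169.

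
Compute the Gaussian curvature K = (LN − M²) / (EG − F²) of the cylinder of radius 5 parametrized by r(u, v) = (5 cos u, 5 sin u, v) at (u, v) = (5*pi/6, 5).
K = 0

Coefficients of the first fundamental form: E = 25, F = 0, G = 1.
Coefficients of the second fundamental form: L = -5, M = 0, N = 0.
Assemble K = (LN − M²)/(EG − F²) = 0. At (u, v) = (5*pi/6, 5): K = 0.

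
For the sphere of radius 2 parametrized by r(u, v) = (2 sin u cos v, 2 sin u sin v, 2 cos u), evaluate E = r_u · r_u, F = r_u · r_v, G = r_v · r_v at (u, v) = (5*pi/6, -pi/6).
E = 4;  F = 0;  G = 1

Partials: r_u = (2*cos(u)*cos(v), 2*sin(v)*cos(u), -2*sin(u)), r_v = (-2*sin(u)*sin(v), 2*sin(u)*cos(v), 0). As functions of (u, v):
  E = r_u · r_u = 4,
  F = r_u · r_v = 0,
  G = r_v · r_v = 4*sin(u)^2.
Evaluating at (u, v) = (5*pi/6, -pi/6): E = 4, F = 0, G = 1.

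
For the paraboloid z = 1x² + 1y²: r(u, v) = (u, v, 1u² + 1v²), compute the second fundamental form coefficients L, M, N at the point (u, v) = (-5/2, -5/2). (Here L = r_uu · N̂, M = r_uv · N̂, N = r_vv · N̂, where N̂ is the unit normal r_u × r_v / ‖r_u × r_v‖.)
L = 2*sqrt(51)/51;  M = 0;  N = 2*sqrt(51)/51

Compute the unit normal N̂(u, v) = (-2*u/sqrt(4*u^2 + 4*v^2 + 1), -2*v/sqrt(4*u^2 + 4*v^2 + 1), 1/sqrt(4*u^2 + 4*v^2 + 1)), and the second partials r_uu, r_uv, r_vv. Take dot products:
  L(u, v) = r_uu · N̂ = 2/sqrt(4*u^2 + 4*v^2 + 1),
  M(u, v) = r_uv · N̂ = 0,
  N(u, v) = r_vv · N̂ = 2/sqrt(4*u^2 + 4*v^2 + 1).
Evaluating at (u, v) = (-5/2, -5/2):
  L = 2*sqrt(51)/51, M = 0, N = 2*sqrt(51)/51.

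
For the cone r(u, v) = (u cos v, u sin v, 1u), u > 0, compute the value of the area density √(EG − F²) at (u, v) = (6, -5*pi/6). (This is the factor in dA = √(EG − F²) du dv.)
√(EG − F²)|_{(6, -5*pi/6)} = 6*sqrt(2)

E = 2, F = 0, G = u^2, so EG − F² = 2*u^2. Taking the positive square root: √(EG − F²) = sqrt(2)*Abs(u). At (u, v) = (6, -5*pi/6): 6*sqrt(2).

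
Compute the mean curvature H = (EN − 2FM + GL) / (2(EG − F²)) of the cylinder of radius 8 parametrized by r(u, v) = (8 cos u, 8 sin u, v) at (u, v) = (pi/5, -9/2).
H = -1/16

With E = 64, F = 0, G = 1, L = -8, M = 0, N = 0, assemble
  H = (EN − 2FM + GL) / (2(EG − F²)) = -1/16.
At (u, v) = (pi/5, -9/2): H = -1/16.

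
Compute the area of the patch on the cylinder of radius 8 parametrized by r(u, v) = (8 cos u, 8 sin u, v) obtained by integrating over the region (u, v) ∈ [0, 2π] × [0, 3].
Area = 48*pi

Area = ∫∫ √(EG − F²) du dv with √(EG − F²) = 8. Integrating over [0, 2π] × [0, 3] gives 48*pi.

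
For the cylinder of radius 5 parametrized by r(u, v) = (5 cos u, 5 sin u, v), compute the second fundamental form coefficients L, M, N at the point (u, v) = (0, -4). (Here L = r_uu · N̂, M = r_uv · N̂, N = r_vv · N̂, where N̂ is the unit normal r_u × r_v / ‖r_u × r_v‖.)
L = -5;  M = 0;  N = 0

Compute the unit normal N̂(u, v) = (cos(u), sin(u), 0), and the second partials r_uu, r_uv, r_vv. Take dot products:
  L(u, v) = r_uu · N̂ = -5,
  M(u, v) = r_uv · N̂ = 0,
  N(u, v) = r_vv · N̂ = 0.
Evaluating at (u, v) = (0, -4):
  L = -5, M = 0, N = 0.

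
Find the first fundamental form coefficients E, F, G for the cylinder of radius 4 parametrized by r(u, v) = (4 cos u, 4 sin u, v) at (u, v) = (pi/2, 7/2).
E = 16;  F = 0;  G = 1

Partials: r_u = (-4*sin(u), 4*cos(u), 0), r_v = (0, 0, 1). As functions of (u, v):
  E = r_u · r_u = 16,
  F = r_u · r_v = 0,
  G = r_v · r_v = 1.
Evaluating at (u, v) = (pi/2, 7/2): E = 16, F = 0, G = 1.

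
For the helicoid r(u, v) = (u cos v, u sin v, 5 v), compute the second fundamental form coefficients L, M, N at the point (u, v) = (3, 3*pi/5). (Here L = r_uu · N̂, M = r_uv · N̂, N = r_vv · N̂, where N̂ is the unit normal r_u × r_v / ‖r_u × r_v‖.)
L = 0;  M = -5*sqrt(34)/34;  N = 0

Compute the unit normal N̂(u, v) = (5*sin(v)/sqrt(u^2 + 25), -5*cos(v)/sqrt(u^2 + 25), u/sqrt(u^2 + 25)), and the second partials r_uu, r_uv, r_vv. Take dot products:
  L(u, v) = r_uu · N̂ = 0,
  M(u, v) = r_uv · N̂ = -5/sqrt(u^2 + 25),
  N(u, v) = r_vv · N̂ = 0.
Evaluating at (u, v) = (3, 3*pi/5):
  L = 0, M = -5*sqrt(34)/34, N = 0.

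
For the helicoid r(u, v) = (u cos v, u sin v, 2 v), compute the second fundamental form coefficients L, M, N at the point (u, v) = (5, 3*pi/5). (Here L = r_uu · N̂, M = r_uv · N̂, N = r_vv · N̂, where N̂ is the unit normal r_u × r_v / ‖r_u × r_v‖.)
L = 0;  M = -2*sqrt(29)/29;  N = 0

Compute the unit normal N̂(u, v) = (2*sin(v)/sqrt(u^2 + 4), -2*cos(v)/sqrt(u^2 + 4), u/sqrt(u^2 + 4)), and the second partials r_uu, r_uv, r_vv. Take dot products:
  L(u, v) = r_uu · N̂ = 0,
  M(u, v) = r_uv · N̂ = -2/sqrt(u^2 + 4),
  N(u, v) = r_vv · N̂ = 0.
Evaluating at (u, v) = (5, 3*pi/5):
  L = 0, M = -2*sqrt(29)/29, N = 0.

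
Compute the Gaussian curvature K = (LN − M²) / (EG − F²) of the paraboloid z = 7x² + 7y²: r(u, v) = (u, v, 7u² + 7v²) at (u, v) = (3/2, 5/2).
K = 196/2778889

Coefficients of the first fundamental form: E = 196*u^2 + 1, F = 196*u*v, G = 196*v^2 + 1.
Coefficients of the second fundamental form: L = 14/sqrt(196*u^2 + 196*v^2 + 1), M = 0, N = 14/sqrt(196*u^2 + 196*v^2 + 1).
Assemble K = (LN − M²)/(EG − F²) = 196/(38416*u^4 + 76832*u^2*v^2 + 392*u^2 + 38416*v^4 + 392*v^2 + 1). At (u, v) = (3/2, 5/2): K = 196/2778889.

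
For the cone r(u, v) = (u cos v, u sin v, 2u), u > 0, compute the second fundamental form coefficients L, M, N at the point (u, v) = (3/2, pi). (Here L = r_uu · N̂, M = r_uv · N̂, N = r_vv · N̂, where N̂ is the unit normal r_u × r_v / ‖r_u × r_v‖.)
L = 0;  M = 0;  N = 3*sqrt(5)/5

Compute the unit normal N̂(u, v) = (-2*sqrt(5)*u*cos(v)/(5*Abs(u)), -2*sqrt(5)*u*sin(v)/(5*Abs(u)), sqrt(5)*u/(5*Abs(u))), and the second partials r_uu, r_uv, r_vv. Take dot products:
  L(u, v) = r_uu · N̂ = 0,
  M(u, v) = r_uv · N̂ = 0,
  N(u, v) = r_vv · N̂ = 2*sqrt(5)*u^2/(5*Abs(u)).
Evaluating at (u, v) = (3/2, pi):
  L = 0, M = 0, N = 3*sqrt(5)/5.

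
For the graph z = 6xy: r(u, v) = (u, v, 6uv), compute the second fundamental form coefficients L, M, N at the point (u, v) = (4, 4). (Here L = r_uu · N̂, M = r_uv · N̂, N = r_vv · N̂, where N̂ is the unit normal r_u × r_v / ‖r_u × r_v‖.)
L = 0;  M = 6*sqrt(1153)/1153;  N = 0

Compute the unit normal N̂(u, v) = (-6*v/sqrt(36*u^2 + 36*v^2 + 1), -6*u/sqrt(36*u^2 + 36*v^2 + 1), 1/sqrt(36*u^2 + 36*v^2 + 1)), and the second partials r_uu, r_uv, r_vv. Take dot products:
  L(u, v) = r_uu · N̂ = 0,
  M(u, v) = r_uv · N̂ = 6/sqrt(36*u^2 + 36*v^2 + 1),
  N(u, v) = r_vv · N̂ = 0.
Evaluating at (u, v) = (4, 4):
  L = 0, M = 6*sqrt(1153)/1153, N = 0.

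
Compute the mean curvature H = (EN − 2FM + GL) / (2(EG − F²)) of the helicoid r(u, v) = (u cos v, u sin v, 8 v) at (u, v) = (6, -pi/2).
H = 0

With E = 1, F = 0, G = u^2 + 64, L = 0, M = -8/sqrt(u^2 + 64), N = 0, assemble
  H = (EN − 2FM + GL) / (2(EG − F²)) = 0.
At (u, v) = (6, -pi/2): H = 0.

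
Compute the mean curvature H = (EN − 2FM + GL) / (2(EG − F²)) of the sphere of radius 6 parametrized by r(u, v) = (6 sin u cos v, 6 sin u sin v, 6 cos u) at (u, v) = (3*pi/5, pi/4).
H = -1/6

With E = 36, F = 0, G = 36*sin(u)^2, L = -6*sin(u)/Abs(sin(u)), M = 0, N = -6*sin(u)^3/Abs(sin(u)), assemble
  H = (EN − 2FM + GL) / (2(EG − F²)) = -sin(u)/(6*Abs(sin(u))).
At (u, v) = (3*pi/5, pi/4): H = -1/6.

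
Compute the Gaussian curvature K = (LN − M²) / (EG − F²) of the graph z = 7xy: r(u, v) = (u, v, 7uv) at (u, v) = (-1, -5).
K = -49/1625625

Coefficients of the first fundamental form: E = 49*v^2 + 1, F = 49*u*v, G = 49*u^2 + 1.
Coefficients of the second fundamental form: L = 0, M = 7/sqrt(49*u^2 + 49*v^2 + 1), N = 0.
Assemble K = (LN − M²)/(EG − F²) = -49/(2401*u^4 + 4802*u^2*v^2 + 98*u^2 + 2401*v^4 + 98*v^2 + 1). At (u, v) = (-1, -5): K = -49/1625625.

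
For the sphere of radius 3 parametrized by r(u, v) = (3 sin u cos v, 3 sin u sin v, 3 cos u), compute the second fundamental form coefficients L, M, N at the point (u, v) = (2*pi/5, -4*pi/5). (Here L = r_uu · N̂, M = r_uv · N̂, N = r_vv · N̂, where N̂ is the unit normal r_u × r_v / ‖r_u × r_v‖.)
L = -3;  M = 0;  N = -15/8 - 3*sqrt(5)/8

Compute the unit normal N̂(u, v) = (sin(u)^2*cos(v)/Abs(sin(u)), sin(u)^2*sin(v)/Abs(sin(u)), sin(2*u)/(2*Abs(sin(u)))), and the second partials r_uu, r_uv, r_vv. Take dot products:
  L(u, v) = r_uu · N̂ = -3*sin(u)/Abs(sin(u)),
  M(u, v) = r_uv · N̂ = 0,
  N(u, v) = r_vv · N̂ = -3*sin(u)^3/Abs(sin(u)).
Evaluating at (u, v) = (2*pi/5, -4*pi/5):
  L = -3, M = 0, N = -15/8 - 3*sqrt(5)/8.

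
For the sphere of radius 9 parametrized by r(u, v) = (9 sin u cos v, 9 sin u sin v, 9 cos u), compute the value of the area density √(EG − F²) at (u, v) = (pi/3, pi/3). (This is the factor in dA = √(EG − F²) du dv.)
√(EG − F²)|_{(pi/3, pi/3)} = 81*sqrt(3)/2

E = 81, F = 0, G = 81*sin(u)^2, so EG − F² = 6561*sin(u)^2. Taking the positive square root: √(EG − F²) = 81*Abs(sin(u)). At (u, v) = (pi/3, pi/3): 81*sqrt(3)/2.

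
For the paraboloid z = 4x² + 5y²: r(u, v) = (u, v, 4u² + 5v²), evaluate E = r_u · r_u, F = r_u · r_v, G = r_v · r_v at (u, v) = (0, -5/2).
E = 1;  F = 0;  G = 626

Partials: r_u = (1, 0, 8*u), r_v = (0, 1, 10*v). As functions of (u, v):
  E = r_u · r_u = 64*u^2 + 1,
  F = r_u · r_v = 80*u*v,
  G = r_v · r_v = 100*v^2 + 1.
Evaluating at (u, v) = (0, -5/2): E = 1, F = 0, G = 626.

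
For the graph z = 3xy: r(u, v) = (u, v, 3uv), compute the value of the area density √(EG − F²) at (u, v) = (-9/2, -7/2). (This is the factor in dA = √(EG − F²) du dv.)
√(EG − F²)|_{(-9/2, -7/2)} = sqrt(1174)/2

E = 9*v^2 + 1, F = 9*u*v, G = 9*u^2 + 1, so EG − F² = 9*u^2 + 9*v^2 + 1. Taking the positive square root: √(EG − F²) = sqrt(9*u^2 + 9*v^2 + 1). At (u, v) = (-9/2, -7/2): sqrt(1174)/2.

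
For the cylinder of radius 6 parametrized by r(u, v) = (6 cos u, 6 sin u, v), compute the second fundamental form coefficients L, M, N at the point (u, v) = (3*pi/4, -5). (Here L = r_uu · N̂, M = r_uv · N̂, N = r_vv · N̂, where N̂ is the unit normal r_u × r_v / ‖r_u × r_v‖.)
L = -6;  M = 0;  N = 0

Compute the unit normal N̂(u, v) = (cos(u), sin(u), 0), and the second partials r_uu, r_uv, r_vv. Take dot products:
  L(u, v) = r_uu · N̂ = -6,
  M(u, v) = r_uv · N̂ = 0,
  N(u, v) = r_vv · N̂ = 0.
Evaluating at (u, v) = (3*pi/4, -5):
  L = -6, M = 0, N = 0.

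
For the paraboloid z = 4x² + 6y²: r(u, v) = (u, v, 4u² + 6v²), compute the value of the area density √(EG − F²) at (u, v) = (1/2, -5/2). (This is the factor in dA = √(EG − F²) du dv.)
√(EG − F²)|_{(1/2, -5/2)} = sqrt(917)

E = 64*u^2 + 1, F = 96*u*v, G = 144*v^2 + 1, so EG − F² = 64*u^2 + 144*v^2 + 1. Taking the positive square root: √(EG − F²) = sqrt(64*u^2 + 144*v^2 + 1). At (u, v) = (1/2, -5/2): sqrt(917).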